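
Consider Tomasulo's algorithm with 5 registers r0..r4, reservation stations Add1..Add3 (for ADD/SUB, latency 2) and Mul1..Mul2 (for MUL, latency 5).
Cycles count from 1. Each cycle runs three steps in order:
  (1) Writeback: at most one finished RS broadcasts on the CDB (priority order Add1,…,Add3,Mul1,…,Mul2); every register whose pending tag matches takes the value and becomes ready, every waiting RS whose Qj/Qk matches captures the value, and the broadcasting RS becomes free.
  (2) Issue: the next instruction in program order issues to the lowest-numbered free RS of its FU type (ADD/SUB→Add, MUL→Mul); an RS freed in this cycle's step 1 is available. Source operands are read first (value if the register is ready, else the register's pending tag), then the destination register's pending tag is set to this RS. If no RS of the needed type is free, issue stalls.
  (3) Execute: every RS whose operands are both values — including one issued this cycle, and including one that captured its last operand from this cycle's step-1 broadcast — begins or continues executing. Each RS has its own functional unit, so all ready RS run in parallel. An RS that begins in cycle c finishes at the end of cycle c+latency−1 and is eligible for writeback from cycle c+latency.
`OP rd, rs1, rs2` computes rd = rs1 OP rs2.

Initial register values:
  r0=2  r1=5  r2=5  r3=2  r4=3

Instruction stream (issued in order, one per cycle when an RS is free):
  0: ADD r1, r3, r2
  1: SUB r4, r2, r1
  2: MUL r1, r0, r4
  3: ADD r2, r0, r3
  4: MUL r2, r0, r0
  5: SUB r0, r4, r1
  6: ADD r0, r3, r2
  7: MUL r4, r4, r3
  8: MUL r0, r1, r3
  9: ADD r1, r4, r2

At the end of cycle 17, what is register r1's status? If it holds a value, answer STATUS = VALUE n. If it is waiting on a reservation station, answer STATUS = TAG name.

c1: issue ADD r1<-Add1 | r0:2,r1:Add1,r2:5,r3:2,r4:3
c2: issue SUB r4<-Add2 | r0:2,r1:Add1,r2:5,r3:2,r4:Add2
c3: CDB Add1=7; issue MUL r1<-Mul1 | r0:2,r1:Mul1,r2:5,r3:2,r4:Add2
c4: issue ADD r2<-Add1 | r0:2,r1:Mul1,r2:Add1,r3:2,r4:Add2
c5: CDB Add2=-2; issue MUL r2<-Mul2 | r0:2,r1:Mul1,r2:Mul2,r3:2,r4:-2
c6: CDB Add1=4; issue SUB r0<-Add1 | r0:Add1,r1:Mul1,r2:Mul2,r3:2,r4:-2
c7: issue ADD r0<-Add2 | r0:Add2,r1:Mul1,r2:Mul2,r3:2,r4:-2
c8: stall | r0:Add2,r1:Mul1,r2:Mul2,r3:2,r4:-2
c9: stall | r0:Add2,r1:Mul1,r2:Mul2,r3:2,r4:-2
c10: CDB Mul1=-4; issue MUL r4<-Mul1 | r0:Add2,r1:-4,r2:Mul2,r3:2,r4:Mul1
c11: CDB Mul2=4; issue MUL r0<-Mul2 | r0:Mul2,r1:-4,r2:4,r3:2,r4:Mul1
c12: CDB Add1=2; issue ADD r1<-Add1 | r0:Mul2,r1:Add1,r2:4,r3:2,r4:Mul1
c13: CDB Add2=6 | r0:Mul2,r1:Add1,r2:4,r3:2,r4:Mul1
c14: - | r0:Mul2,r1:Add1,r2:4,r3:2,r4:Mul1
c15: CDB Mul1=-4 | r0:Mul2,r1:Add1,r2:4,r3:2,r4:-4
c16: CDB Mul2=-8 | r0:-8,r1:Add1,r2:4,r3:2,r4:-4
c17: CDB Add1=0 | r0:-8,r1:0,r2:4,r3:2,r4:-4

STATUS = VALUE 0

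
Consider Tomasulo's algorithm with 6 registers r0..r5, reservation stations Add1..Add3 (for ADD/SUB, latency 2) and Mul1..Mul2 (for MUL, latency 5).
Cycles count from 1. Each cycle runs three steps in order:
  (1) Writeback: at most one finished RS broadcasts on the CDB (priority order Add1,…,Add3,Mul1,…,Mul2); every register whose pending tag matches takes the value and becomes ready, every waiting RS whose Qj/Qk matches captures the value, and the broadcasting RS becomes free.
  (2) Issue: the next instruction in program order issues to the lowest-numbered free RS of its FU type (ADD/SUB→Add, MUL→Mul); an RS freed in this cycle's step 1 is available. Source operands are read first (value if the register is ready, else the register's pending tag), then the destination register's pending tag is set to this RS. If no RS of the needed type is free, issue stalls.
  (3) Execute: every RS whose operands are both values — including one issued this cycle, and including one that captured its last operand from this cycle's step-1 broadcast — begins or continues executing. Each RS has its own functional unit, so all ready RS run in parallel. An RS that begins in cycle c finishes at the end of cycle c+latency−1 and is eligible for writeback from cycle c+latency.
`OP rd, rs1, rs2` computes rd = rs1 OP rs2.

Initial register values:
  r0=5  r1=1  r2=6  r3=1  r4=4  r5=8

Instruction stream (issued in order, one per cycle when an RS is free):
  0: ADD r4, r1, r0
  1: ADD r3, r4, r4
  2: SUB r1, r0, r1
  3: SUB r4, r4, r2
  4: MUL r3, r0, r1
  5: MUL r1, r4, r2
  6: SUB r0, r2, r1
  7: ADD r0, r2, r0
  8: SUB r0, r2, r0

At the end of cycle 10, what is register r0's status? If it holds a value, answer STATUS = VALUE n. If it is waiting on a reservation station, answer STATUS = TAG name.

STATUS = TAG Add3

cycle 1: issue ADD r4<-Add1 // r0:5,r1:1,r2:6,r3:1,r4:Add1,r5:8
cycle 2: issue ADD r3<-Add2 // r0:5,r1:1,r2:6,r3:Add2,r4:Add1,r5:8
cycle 3: CDB Add1=6; issue SUB r1<-Add1 // r0:5,r1:Add1,r2:6,r3:Add2,r4:6,r5:8
cycle 4: issue SUB r4<-Add3 // r0:5,r1:Add1,r2:6,r3:Add2,r4:Add3,r5:8
cycle 5: CDB Add1=4; issue MUL r3<-Mul1 // r0:5,r1:4,r2:6,r3:Mul1,r4:Add3,r5:8
cycle 6: CDB Add2=12; issue MUL r1<-Mul2 // r0:5,r1:Mul2,r2:6,r3:Mul1,r4:Add3,r5:8
cycle 7: CDB Add3=0; issue SUB r0<-Add1 // r0:Add1,r1:Mul2,r2:6,r3:Mul1,r4:0,r5:8
cycle 8: issue ADD r0<-Add2 // r0:Add2,r1:Mul2,r2:6,r3:Mul1,r4:0,r5:8
cycle 9: issue SUB r0<-Add3 // r0:Add3,r1:Mul2,r2:6,r3:Mul1,r4:0,r5:8
cycle 10: CDB Mul1=20 // r0:Add3,r1:Mul2,r2:6,r3:20,r4:0,r5:8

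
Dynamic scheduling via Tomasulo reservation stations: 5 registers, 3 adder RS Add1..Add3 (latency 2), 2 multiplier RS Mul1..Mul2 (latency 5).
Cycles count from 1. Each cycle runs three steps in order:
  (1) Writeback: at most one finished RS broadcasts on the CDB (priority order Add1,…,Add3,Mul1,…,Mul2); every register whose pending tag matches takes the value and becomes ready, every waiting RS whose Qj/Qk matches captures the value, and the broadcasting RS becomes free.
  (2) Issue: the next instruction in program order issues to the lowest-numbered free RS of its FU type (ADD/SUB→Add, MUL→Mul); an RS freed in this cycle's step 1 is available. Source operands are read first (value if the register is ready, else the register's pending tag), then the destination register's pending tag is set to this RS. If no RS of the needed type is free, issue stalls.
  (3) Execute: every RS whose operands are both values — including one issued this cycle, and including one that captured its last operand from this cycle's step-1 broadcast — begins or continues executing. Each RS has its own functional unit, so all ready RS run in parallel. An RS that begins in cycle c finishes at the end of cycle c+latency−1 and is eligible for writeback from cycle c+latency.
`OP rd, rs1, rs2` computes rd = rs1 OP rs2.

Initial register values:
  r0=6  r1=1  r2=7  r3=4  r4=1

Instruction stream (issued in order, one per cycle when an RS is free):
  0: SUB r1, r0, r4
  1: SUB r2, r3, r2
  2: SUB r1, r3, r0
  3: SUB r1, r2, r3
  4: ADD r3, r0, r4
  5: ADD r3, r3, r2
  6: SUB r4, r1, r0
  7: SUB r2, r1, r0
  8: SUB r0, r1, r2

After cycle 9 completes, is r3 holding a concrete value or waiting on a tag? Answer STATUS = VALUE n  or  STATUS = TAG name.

cycle 1: issue SUB r1<-Add1 // r0:6,r1:Add1,r2:7,r3:4,r4:1
cycle 2: issue SUB r2<-Add2 // r0:6,r1:Add1,r2:Add2,r3:4,r4:1
cycle 3: CDB Add1=5; issue SUB r1<-Add1 // r0:6,r1:Add1,r2:Add2,r3:4,r4:1
cycle 4: CDB Add2=-3; issue SUB r1<-Add2 // r0:6,r1:Add2,r2:-3,r3:4,r4:1
cycle 5: CDB Add1=-2; issue ADD r3<-Add1 // r0:6,r1:Add2,r2:-3,r3:Add1,r4:1
cycle 6: CDB Add2=-7; issue ADD r3<-Add2 // r0:6,r1:-7,r2:-3,r3:Add2,r4:1
cycle 7: CDB Add1=7; issue SUB r4<-Add1 // r0:6,r1:-7,r2:-3,r3:Add2,r4:Add1
cycle 8: issue SUB r2<-Add3 // r0:6,r1:-7,r2:Add3,r3:Add2,r4:Add1
cycle 9: CDB Add1=-13; issue SUB r0<-Add1 // r0:Add1,r1:-7,r2:Add3,r3:Add2,r4:-13

STATUS = TAG Add2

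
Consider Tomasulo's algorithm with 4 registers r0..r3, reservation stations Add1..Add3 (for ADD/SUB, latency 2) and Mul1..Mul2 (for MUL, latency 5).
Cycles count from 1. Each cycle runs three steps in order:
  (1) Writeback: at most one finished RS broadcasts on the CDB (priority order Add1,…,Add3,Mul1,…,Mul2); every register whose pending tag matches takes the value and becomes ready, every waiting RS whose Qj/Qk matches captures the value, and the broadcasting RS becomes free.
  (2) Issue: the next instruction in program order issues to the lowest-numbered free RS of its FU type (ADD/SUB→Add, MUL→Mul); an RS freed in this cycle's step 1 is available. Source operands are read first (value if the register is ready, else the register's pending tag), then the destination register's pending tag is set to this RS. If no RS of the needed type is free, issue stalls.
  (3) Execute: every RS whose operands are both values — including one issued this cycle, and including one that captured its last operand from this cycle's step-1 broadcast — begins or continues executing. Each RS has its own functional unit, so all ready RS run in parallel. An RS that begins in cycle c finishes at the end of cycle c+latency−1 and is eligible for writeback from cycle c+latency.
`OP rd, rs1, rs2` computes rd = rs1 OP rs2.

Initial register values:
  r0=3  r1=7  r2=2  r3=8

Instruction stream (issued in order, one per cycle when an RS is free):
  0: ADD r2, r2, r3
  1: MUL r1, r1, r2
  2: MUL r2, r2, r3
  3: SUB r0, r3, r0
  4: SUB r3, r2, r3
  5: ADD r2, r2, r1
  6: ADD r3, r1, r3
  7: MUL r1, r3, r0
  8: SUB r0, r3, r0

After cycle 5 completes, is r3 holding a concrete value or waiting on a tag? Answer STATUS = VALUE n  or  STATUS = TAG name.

STATUS = TAG Add2

  c1: issue ADD r2<-Add1  regs: r0:3,r1:7,r2:Add1,r3:8
  c2: issue MUL r1<-Mul1  regs: r0:3,r1:Mul1,r2:Add1,r3:8
  c3: CDB Add1=10; issue MUL r2<-Mul2  regs: r0:3,r1:Mul1,r2:Mul2,r3:8
  c4: issue SUB r0<-Add1  regs: r0:Add1,r1:Mul1,r2:Mul2,r3:8
  c5: issue SUB r3<-Add2  regs: r0:Add1,r1:Mul1,r2:Mul2,r3:Add2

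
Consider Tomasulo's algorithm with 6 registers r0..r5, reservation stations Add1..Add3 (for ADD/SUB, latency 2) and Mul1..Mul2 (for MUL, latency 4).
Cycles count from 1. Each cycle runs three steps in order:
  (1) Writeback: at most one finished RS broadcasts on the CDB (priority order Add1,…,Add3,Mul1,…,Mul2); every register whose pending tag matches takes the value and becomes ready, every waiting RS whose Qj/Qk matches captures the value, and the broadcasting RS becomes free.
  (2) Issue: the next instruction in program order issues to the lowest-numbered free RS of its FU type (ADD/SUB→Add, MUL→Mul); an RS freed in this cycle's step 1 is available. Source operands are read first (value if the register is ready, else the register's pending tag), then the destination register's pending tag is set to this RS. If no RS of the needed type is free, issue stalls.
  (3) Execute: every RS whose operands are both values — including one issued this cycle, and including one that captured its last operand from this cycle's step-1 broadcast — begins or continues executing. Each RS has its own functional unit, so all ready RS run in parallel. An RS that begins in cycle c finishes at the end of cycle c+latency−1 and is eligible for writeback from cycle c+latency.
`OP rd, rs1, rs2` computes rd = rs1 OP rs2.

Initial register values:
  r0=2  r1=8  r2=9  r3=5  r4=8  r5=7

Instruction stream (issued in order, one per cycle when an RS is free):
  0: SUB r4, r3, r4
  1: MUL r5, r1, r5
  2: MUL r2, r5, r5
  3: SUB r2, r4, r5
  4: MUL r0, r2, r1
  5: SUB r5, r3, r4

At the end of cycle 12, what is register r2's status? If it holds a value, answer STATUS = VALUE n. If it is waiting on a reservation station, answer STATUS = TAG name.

cycle 1: issue SUB r4<-Add1 // r0:2,r1:8,r2:9,r3:5,r4:Add1,r5:7
cycle 2: issue MUL r5<-Mul1 // r0:2,r1:8,r2:9,r3:5,r4:Add1,r5:Mul1
cycle 3: CDB Add1=-3; issue MUL r2<-Mul2 // r0:2,r1:8,r2:Mul2,r3:5,r4:-3,r5:Mul1
cycle 4: issue SUB r2<-Add1 // r0:2,r1:8,r2:Add1,r3:5,r4:-3,r5:Mul1
cycle 5: stall // r0:2,r1:8,r2:Add1,r3:5,r4:-3,r5:Mul1
cycle 6: CDB Mul1=56; issue MUL r0<-Mul1 // r0:Mul1,r1:8,r2:Add1,r3:5,r4:-3,r5:56
cycle 7: issue SUB r5<-Add2 // r0:Mul1,r1:8,r2:Add1,r3:5,r4:-3,r5:Add2
cycle 8: CDB Add1=-59 // r0:Mul1,r1:8,r2:-59,r3:5,r4:-3,r5:Add2
cycle 9: CDB Add2=8 // r0:Mul1,r1:8,r2:-59,r3:5,r4:-3,r5:8
cycle 10: CDB Mul2=3136 // r0:Mul1,r1:8,r2:-59,r3:5,r4:-3,r5:8
cycle 11: - // r0:Mul1,r1:8,r2:-59,r3:5,r4:-3,r5:8
cycle 12: CDB Mul1=-472 // r0:-472,r1:8,r2:-59,r3:5,r4:-3,r5:8

STATUS = VALUE -59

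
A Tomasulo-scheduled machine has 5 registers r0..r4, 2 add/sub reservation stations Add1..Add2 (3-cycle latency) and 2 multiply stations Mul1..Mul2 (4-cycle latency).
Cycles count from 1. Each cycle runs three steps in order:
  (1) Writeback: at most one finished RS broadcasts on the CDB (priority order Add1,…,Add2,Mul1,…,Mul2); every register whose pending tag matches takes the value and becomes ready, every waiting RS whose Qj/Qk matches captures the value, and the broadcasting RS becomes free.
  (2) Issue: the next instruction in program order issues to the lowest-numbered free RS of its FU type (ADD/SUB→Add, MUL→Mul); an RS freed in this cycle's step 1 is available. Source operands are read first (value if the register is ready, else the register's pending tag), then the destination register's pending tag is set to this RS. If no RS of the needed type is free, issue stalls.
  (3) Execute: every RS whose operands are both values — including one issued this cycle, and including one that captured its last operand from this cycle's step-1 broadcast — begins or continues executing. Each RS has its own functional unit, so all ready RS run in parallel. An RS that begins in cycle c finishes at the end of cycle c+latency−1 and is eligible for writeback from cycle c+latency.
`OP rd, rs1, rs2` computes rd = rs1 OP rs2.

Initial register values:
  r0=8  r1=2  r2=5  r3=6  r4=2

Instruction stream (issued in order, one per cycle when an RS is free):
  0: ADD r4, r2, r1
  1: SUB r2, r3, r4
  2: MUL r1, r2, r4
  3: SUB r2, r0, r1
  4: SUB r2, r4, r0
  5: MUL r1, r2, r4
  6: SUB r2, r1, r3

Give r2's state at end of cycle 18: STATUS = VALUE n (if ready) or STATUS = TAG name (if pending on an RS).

STATUS = VALUE -13

cycle 1: issue ADD r4<-Add1 // r0:8,r1:2,r2:5,r3:6,r4:Add1
cycle 2: issue SUB r2<-Add2 // r0:8,r1:2,r2:Add2,r3:6,r4:Add1
cycle 3: issue MUL r1<-Mul1 // r0:8,r1:Mul1,r2:Add2,r3:6,r4:Add1
cycle 4: CDB Add1=7; issue SUB r2<-Add1 // r0:8,r1:Mul1,r2:Add1,r3:6,r4:7
cycle 5: stall // r0:8,r1:Mul1,r2:Add1,r3:6,r4:7
cycle 6: stall // r0:8,r1:Mul1,r2:Add1,r3:6,r4:7
cycle 7: CDB Add2=-1; issue SUB r2<-Add2 // r0:8,r1:Mul1,r2:Add2,r3:6,r4:7
cycle 8: issue MUL r1<-Mul2 // r0:8,r1:Mul2,r2:Add2,r3:6,r4:7
cycle 9: stall // r0:8,r1:Mul2,r2:Add2,r3:6,r4:7
cycle 10: CDB Add2=-1; issue SUB r2<-Add2 // r0:8,r1:Mul2,r2:Add2,r3:6,r4:7
cycle 11: CDB Mul1=-7 // r0:8,r1:Mul2,r2:Add2,r3:6,r4:7
cycle 12: - // r0:8,r1:Mul2,r2:Add2,r3:6,r4:7
cycle 13: - // r0:8,r1:Mul2,r2:Add2,r3:6,r4:7
cycle 14: CDB Add1=15 // r0:8,r1:Mul2,r2:Add2,r3:6,r4:7
cycle 15: CDB Mul2=-7 // r0:8,r1:-7,r2:Add2,r3:6,r4:7
cycle 16: - // r0:8,r1:-7,r2:Add2,r3:6,r4:7
cycle 17: - // r0:8,r1:-7,r2:Add2,r3:6,r4:7
cycle 18: CDB Add2=-13 // r0:8,r1:-7,r2:-13,r3:6,r4:7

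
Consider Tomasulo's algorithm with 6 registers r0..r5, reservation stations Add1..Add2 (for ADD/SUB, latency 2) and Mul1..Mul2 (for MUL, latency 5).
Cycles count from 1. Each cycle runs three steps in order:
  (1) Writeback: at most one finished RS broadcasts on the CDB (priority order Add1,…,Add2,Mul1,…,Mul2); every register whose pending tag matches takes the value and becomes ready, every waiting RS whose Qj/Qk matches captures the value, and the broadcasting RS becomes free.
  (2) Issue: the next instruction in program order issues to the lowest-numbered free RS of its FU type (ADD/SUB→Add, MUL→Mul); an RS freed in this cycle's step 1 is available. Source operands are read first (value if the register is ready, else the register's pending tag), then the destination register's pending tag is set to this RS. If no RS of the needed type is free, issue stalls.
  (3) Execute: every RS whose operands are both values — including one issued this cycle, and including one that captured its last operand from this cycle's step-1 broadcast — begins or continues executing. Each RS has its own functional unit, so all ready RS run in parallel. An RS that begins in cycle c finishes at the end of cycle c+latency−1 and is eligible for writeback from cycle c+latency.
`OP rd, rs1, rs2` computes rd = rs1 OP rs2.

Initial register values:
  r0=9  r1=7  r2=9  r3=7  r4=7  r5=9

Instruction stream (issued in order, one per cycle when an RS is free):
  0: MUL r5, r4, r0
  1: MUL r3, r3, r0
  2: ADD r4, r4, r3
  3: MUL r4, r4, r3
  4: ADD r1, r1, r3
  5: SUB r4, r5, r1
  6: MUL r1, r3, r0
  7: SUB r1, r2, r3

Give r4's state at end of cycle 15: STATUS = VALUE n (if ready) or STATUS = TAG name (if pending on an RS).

  c1: issue MUL r5<-Mul1  regs: r0:9,r1:7,r2:9,r3:7,r4:7,r5:Mul1
  c2: issue MUL r3<-Mul2  regs: r0:9,r1:7,r2:9,r3:Mul2,r4:7,r5:Mul1
  c3: issue ADD r4<-Add1  regs: r0:9,r1:7,r2:9,r3:Mul2,r4:Add1,r5:Mul1
  c4: stall  regs: r0:9,r1:7,r2:9,r3:Mul2,r4:Add1,r5:Mul1
  c5: stall  regs: r0:9,r1:7,r2:9,r3:Mul2,r4:Add1,r5:Mul1
  c6: CDB Mul1=63; issue MUL r4<-Mul1  regs: r0:9,r1:7,r2:9,r3:Mul2,r4:Mul1,r5:63
  c7: CDB Mul2=63; issue ADD r1<-Add2  regs: r0:9,r1:Add2,r2:9,r3:63,r4:Mul1,r5:63
  c8: stall  regs: r0:9,r1:Add2,r2:9,r3:63,r4:Mul1,r5:63
  c9: CDB Add1=70; issue SUB r4<-Add1  regs: r0:9,r1:Add2,r2:9,r3:63,r4:Add1,r5:63
  c10: CDB Add2=70; issue MUL r1<-Mul2  regs: r0:9,r1:Mul2,r2:9,r3:63,r4:Add1,r5:63
  c11: issue SUB r1<-Add2  regs: r0:9,r1:Add2,r2:9,r3:63,r4:Add1,r5:63
  c12: CDB Add1=-7  regs: r0:9,r1:Add2,r2:9,r3:63,r4:-7,r5:63
  c13: CDB Add2=-54  regs: r0:9,r1:-54,r2:9,r3:63,r4:-7,r5:63
  c14: CDB Mul1=4410  regs: r0:9,r1:-54,r2:9,r3:63,r4:-7,r5:63
  c15: CDB Mul2=567  regs: r0:9,r1:-54,r2:9,r3:63,r4:-7,r5:63

STATUS = VALUE -7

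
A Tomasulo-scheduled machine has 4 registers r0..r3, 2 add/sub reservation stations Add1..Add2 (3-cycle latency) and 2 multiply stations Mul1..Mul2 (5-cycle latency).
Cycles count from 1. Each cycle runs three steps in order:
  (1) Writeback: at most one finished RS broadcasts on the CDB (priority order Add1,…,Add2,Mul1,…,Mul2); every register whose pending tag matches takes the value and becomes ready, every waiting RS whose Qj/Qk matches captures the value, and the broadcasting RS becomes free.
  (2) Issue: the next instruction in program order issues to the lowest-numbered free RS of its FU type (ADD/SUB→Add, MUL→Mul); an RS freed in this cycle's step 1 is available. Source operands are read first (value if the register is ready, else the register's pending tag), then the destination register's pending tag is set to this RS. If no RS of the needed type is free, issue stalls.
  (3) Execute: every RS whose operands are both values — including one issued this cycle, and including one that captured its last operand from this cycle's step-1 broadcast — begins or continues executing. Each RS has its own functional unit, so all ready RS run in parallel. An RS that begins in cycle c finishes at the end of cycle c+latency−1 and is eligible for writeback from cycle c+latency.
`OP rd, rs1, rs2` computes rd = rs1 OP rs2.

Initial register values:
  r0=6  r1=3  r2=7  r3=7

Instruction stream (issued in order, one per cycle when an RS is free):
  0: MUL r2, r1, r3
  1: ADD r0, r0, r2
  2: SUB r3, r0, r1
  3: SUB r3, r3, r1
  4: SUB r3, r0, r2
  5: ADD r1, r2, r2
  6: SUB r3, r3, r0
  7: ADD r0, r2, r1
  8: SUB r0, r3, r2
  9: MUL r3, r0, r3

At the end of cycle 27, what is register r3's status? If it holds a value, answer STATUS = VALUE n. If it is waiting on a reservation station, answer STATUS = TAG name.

  c1: issue MUL r2<-Mul1  regs: r0:6,r1:3,r2:Mul1,r3:7
  c2: issue ADD r0<-Add1  regs: r0:Add1,r1:3,r2:Mul1,r3:7
  c3: issue SUB r3<-Add2  regs: r0:Add1,r1:3,r2:Mul1,r3:Add2
  c4: stall  regs: r0:Add1,r1:3,r2:Mul1,r3:Add2
  c5: stall  regs: r0:Add1,r1:3,r2:Mul1,r3:Add2
  c6: CDB Mul1=21; stall  regs: r0:Add1,r1:3,r2:21,r3:Add2
  c7: stall  regs: r0:Add1,r1:3,r2:21,r3:Add2
  c8: stall  regs: r0:Add1,r1:3,r2:21,r3:Add2
  c9: CDB Add1=27; issue SUB r3<-Add1  regs: r0:27,r1:3,r2:21,r3:Add1
  c10: stall  regs: r0:27,r1:3,r2:21,r3:Add1
  c11: stall  regs: r0:27,r1:3,r2:21,r3:Add1
  c12: CDB Add2=24; issue SUB r3<-Add2  regs: r0:27,r1:3,r2:21,r3:Add2
  c13: stall  regs: r0:27,r1:3,r2:21,r3:Add2
  c14: stall  regs: r0:27,r1:3,r2:21,r3:Add2
  c15: CDB Add1=21; issue ADD r1<-Add1  regs: r0:27,r1:Add1,r2:21,r3:Add2
  c16: CDB Add2=6; issue SUB r3<-Add2  regs: r0:27,r1:Add1,r2:21,r3:Add2
  c17: stall  regs: r0:27,r1:Add1,r2:21,r3:Add2
  c18: CDB Add1=42; issue ADD r0<-Add1  regs: r0:Add1,r1:42,r2:21,r3:Add2
  c19: CDB Add2=-21; issue SUB r0<-Add2  regs: r0:Add2,r1:42,r2:21,r3:-21
  c20: issue MUL r3<-Mul1  regs: r0:Add2,r1:42,r2:21,r3:Mul1
  c21: CDB Add1=63  regs: r0:Add2,r1:42,r2:21,r3:Mul1
  c22: CDB Add2=-42  regs: r0:-42,r1:42,r2:21,r3:Mul1
  c23: -  regs: r0:-42,r1:42,r2:21,r3:Mul1
  c24: -  regs: r0:-42,r1:42,r2:21,r3:Mul1
  c25: -  regs: r0:-42,r1:42,r2:21,r3:Mul1
  c26: -  regs: r0:-42,r1:42,r2:21,r3:Mul1
  c27: CDB Mul1=882  regs: r0:-42,r1:42,r2:21,r3:882

STATUS = VALUE 882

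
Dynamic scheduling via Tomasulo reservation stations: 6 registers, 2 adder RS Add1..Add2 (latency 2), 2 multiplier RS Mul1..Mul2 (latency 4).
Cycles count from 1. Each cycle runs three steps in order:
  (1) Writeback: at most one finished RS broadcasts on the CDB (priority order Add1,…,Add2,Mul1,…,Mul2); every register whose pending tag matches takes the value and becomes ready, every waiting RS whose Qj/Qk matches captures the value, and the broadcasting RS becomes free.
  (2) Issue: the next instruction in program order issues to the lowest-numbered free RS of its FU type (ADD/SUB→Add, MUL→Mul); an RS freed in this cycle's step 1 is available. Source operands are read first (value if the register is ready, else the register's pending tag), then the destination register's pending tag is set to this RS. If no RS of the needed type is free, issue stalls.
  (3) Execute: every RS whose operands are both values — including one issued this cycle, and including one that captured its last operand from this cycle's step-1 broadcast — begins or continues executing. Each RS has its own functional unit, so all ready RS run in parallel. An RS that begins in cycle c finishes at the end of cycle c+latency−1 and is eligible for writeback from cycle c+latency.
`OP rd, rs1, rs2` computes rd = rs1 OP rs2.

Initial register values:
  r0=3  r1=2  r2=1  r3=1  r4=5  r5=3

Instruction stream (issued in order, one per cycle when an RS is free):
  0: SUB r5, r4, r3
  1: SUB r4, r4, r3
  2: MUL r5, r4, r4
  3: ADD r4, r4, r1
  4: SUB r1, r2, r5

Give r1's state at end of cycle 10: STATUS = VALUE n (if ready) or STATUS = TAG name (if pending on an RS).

STATUS = VALUE -15

cycle 1: issue SUB r5<-Add1 // r0:3,r1:2,r2:1,r3:1,r4:5,r5:Add1
cycle 2: issue SUB r4<-Add2 // r0:3,r1:2,r2:1,r3:1,r4:Add2,r5:Add1
cycle 3: CDB Add1=4; issue MUL r5<-Mul1 // r0:3,r1:2,r2:1,r3:1,r4:Add2,r5:Mul1
cycle 4: CDB Add2=4; issue ADD r4<-Add1 // r0:3,r1:2,r2:1,r3:1,r4:Add1,r5:Mul1
cycle 5: issue SUB r1<-Add2 // r0:3,r1:Add2,r2:1,r3:1,r4:Add1,r5:Mul1
cycle 6: CDB Add1=6 // r0:3,r1:Add2,r2:1,r3:1,r4:6,r5:Mul1
cycle 7: - // r0:3,r1:Add2,r2:1,r3:1,r4:6,r5:Mul1
cycle 8: CDB Mul1=16 // r0:3,r1:Add2,r2:1,r3:1,r4:6,r5:16
cycle 9: - // r0:3,r1:Add2,r2:1,r3:1,r4:6,r5:16
cycle 10: CDB Add2=-15 // r0:3,r1:-15,r2:1,r3:1,r4:6,r5:16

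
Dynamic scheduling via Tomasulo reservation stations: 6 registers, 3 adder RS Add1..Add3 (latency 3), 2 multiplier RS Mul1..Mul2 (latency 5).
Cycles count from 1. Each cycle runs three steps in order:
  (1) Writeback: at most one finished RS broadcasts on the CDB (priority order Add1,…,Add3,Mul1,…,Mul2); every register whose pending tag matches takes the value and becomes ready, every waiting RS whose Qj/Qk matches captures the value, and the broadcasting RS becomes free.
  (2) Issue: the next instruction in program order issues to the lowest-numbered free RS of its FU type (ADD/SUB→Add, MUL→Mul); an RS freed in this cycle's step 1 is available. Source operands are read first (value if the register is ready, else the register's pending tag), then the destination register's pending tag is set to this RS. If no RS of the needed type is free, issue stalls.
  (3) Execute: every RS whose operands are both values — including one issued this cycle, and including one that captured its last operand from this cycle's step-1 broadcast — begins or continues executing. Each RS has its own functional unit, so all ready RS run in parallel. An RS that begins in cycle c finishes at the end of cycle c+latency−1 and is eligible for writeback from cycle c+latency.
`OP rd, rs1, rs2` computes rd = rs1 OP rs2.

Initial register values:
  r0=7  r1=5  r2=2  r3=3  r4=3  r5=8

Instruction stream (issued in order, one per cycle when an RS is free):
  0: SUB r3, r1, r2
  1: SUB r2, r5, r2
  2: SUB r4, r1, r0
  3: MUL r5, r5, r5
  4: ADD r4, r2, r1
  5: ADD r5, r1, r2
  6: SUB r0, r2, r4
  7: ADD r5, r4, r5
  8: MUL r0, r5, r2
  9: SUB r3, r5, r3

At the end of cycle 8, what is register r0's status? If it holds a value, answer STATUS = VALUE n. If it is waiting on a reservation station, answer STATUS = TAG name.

STATUS = TAG Add3

c1: issue SUB r3<-Add1 | r0:7,r1:5,r2:2,r3:Add1,r4:3,r5:8
c2: issue SUB r2<-Add2 | r0:7,r1:5,r2:Add2,r3:Add1,r4:3,r5:8
c3: issue SUB r4<-Add3 | r0:7,r1:5,r2:Add2,r3:Add1,r4:Add3,r5:8
c4: CDB Add1=3; issue MUL r5<-Mul1 | r0:7,r1:5,r2:Add2,r3:3,r4:Add3,r5:Mul1
c5: CDB Add2=6; issue ADD r4<-Add1 | r0:7,r1:5,r2:6,r3:3,r4:Add1,r5:Mul1
c6: CDB Add3=-2; issue ADD r5<-Add2 | r0:7,r1:5,r2:6,r3:3,r4:Add1,r5:Add2
c7: issue SUB r0<-Add3 | r0:Add3,r1:5,r2:6,r3:3,r4:Add1,r5:Add2
c8: CDB Add1=11; issue ADD r5<-Add1 | r0:Add3,r1:5,r2:6,r3:3,r4:11,r5:Add1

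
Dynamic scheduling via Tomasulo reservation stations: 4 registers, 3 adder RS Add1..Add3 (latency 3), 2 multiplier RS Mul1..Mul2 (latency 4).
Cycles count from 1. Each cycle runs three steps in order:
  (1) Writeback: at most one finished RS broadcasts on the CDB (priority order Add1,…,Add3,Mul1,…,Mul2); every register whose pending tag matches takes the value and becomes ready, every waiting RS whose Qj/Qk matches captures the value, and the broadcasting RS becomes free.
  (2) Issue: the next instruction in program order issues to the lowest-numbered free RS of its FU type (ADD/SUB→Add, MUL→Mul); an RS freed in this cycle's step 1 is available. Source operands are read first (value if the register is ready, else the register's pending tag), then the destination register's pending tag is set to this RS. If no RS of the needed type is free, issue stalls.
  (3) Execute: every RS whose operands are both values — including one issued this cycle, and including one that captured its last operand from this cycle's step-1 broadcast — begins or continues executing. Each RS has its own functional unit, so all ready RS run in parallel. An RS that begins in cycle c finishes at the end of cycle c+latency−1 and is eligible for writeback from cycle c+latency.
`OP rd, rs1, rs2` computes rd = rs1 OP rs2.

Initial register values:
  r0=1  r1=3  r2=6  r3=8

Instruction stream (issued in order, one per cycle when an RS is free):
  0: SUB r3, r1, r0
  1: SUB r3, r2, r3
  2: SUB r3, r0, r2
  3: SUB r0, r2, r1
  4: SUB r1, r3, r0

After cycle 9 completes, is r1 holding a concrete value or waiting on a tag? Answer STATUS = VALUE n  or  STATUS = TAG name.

cycle 1: issue SUB r3<-Add1 // r0:1,r1:3,r2:6,r3:Add1
cycle 2: issue SUB r3<-Add2 // r0:1,r1:3,r2:6,r3:Add2
cycle 3: issue SUB r3<-Add3 // r0:1,r1:3,r2:6,r3:Add3
cycle 4: CDB Add1=2; issue SUB r0<-Add1 // r0:Add1,r1:3,r2:6,r3:Add3
cycle 5: stall // r0:Add1,r1:3,r2:6,r3:Add3
cycle 6: CDB Add3=-5; issue SUB r1<-Add3 // r0:Add1,r1:Add3,r2:6,r3:-5
cycle 7: CDB Add1=3 // r0:3,r1:Add3,r2:6,r3:-5
cycle 8: CDB Add2=4 // r0:3,r1:Add3,r2:6,r3:-5
cycle 9: - // r0:3,r1:Add3,r2:6,r3:-5

STATUS = TAG Add3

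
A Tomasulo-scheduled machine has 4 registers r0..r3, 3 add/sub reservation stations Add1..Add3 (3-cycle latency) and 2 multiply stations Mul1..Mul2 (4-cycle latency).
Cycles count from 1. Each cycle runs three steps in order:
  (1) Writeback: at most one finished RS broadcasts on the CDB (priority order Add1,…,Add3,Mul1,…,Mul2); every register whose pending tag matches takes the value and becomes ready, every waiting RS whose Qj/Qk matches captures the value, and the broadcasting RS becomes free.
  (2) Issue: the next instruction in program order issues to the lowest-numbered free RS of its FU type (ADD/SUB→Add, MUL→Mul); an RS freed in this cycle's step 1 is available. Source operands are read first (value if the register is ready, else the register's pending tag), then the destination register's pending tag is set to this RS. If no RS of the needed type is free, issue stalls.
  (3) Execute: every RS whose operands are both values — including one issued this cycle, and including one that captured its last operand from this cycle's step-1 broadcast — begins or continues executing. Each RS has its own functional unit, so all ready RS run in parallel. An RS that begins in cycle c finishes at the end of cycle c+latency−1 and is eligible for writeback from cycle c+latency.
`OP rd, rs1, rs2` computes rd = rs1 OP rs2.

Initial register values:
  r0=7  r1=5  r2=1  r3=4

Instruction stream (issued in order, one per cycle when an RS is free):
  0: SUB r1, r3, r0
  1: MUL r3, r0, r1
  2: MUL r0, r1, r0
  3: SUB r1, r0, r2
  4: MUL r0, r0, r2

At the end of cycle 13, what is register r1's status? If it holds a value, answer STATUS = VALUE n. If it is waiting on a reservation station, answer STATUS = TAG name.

STATUS = VALUE -22

  c1: issue SUB r1<-Add1  regs: r0:7,r1:Add1,r2:1,r3:4
  c2: issue MUL r3<-Mul1  regs: r0:7,r1:Add1,r2:1,r3:Mul1
  c3: issue MUL r0<-Mul2  regs: r0:Mul2,r1:Add1,r2:1,r3:Mul1
  c4: CDB Add1=-3; issue SUB r1<-Add1  regs: r0:Mul2,r1:Add1,r2:1,r3:Mul1
  c5: stall  regs: r0:Mul2,r1:Add1,r2:1,r3:Mul1
  c6: stall  regs: r0:Mul2,r1:Add1,r2:1,r3:Mul1
  c7: stall  regs: r0:Mul2,r1:Add1,r2:1,r3:Mul1
  c8: CDB Mul1=-21; issue MUL r0<-Mul1  regs: r0:Mul1,r1:Add1,r2:1,r3:-21
  c9: CDB Mul2=-21  regs: r0:Mul1,r1:Add1,r2:1,r3:-21
  c10: -  regs: r0:Mul1,r1:Add1,r2:1,r3:-21
  c11: -  regs: r0:Mul1,r1:Add1,r2:1,r3:-21
  c12: CDB Add1=-22  regs: r0:Mul1,r1:-22,r2:1,r3:-21
  c13: CDB Mul1=-21  regs: r0:-21,r1:-22,r2:1,r3:-21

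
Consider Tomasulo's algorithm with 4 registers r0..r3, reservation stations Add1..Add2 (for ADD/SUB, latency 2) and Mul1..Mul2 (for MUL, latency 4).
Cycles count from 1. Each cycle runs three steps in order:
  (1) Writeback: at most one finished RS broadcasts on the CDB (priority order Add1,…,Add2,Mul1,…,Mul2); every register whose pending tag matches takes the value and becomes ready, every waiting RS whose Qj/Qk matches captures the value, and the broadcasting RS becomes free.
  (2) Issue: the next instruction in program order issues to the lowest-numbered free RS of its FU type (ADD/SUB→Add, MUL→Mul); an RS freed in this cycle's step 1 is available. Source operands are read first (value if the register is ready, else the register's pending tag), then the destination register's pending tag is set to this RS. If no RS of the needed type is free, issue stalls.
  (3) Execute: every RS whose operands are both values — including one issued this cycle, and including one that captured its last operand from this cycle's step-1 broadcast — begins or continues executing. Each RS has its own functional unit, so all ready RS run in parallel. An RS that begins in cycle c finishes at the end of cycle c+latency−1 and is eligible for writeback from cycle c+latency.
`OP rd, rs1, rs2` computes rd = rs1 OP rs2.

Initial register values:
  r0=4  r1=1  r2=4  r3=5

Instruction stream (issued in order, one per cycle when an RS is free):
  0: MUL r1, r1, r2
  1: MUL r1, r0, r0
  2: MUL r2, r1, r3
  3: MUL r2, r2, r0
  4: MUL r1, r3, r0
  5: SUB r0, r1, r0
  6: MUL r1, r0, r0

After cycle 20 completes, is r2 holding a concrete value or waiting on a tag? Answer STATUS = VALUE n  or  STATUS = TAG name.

STATUS = VALUE 320

cycle 1: issue MUL r1<-Mul1 // r0:4,r1:Mul1,r2:4,r3:5
cycle 2: issue MUL r1<-Mul2 // r0:4,r1:Mul2,r2:4,r3:5
cycle 3: stall // r0:4,r1:Mul2,r2:4,r3:5
cycle 4: stall // r0:4,r1:Mul2,r2:4,r3:5
cycle 5: CDB Mul1=4; issue MUL r2<-Mul1 // r0:4,r1:Mul2,r2:Mul1,r3:5
cycle 6: CDB Mul2=16; issue MUL r2<-Mul2 // r0:4,r1:16,r2:Mul2,r3:5
cycle 7: stall // r0:4,r1:16,r2:Mul2,r3:5
cycle 8: stall // r0:4,r1:16,r2:Mul2,r3:5
cycle 9: stall // r0:4,r1:16,r2:Mul2,r3:5
cycle 10: CDB Mul1=80; issue MUL r1<-Mul1 // r0:4,r1:Mul1,r2:Mul2,r3:5
cycle 11: issue SUB r0<-Add1 // r0:Add1,r1:Mul1,r2:Mul2,r3:5
cycle 12: stall // r0:Add1,r1:Mul1,r2:Mul2,r3:5
cycle 13: stall // r0:Add1,r1:Mul1,r2:Mul2,r3:5
cycle 14: CDB Mul1=20; issue MUL r1<-Mul1 // r0:Add1,r1:Mul1,r2:Mul2,r3:5
cycle 15: CDB Mul2=320 // r0:Add1,r1:Mul1,r2:320,r3:5
cycle 16: CDB Add1=16 // r0:16,r1:Mul1,r2:320,r3:5
cycle 17: - // r0:16,r1:Mul1,r2:320,r3:5
cycle 18: - // r0:16,r1:Mul1,r2:320,r3:5
cycle 19: - // r0:16,r1:Mul1,r2:320,r3:5
cycle 20: CDB Mul1=256 // r0:16,r1:256,r2:320,r3:5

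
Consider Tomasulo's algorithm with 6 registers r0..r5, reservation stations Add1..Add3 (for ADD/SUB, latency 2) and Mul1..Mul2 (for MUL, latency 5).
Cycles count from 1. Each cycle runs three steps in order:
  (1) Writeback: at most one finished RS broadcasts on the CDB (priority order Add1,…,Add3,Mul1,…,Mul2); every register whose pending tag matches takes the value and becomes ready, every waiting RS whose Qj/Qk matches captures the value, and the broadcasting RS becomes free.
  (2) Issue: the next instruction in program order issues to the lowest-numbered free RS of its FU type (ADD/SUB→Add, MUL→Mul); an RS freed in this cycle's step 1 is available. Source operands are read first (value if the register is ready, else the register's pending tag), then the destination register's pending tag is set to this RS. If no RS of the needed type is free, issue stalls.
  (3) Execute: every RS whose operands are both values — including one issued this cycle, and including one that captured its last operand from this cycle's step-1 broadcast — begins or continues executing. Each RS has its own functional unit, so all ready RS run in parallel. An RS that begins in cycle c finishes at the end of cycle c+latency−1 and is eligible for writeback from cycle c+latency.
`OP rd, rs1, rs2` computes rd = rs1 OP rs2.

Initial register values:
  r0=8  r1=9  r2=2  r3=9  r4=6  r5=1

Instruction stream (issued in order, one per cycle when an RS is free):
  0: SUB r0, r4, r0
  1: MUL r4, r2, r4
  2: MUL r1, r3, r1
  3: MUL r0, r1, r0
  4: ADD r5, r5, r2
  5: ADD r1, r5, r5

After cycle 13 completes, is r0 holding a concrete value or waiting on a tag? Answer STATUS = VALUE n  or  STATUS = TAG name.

STATUS = VALUE -162

cycle 1: issue SUB r0<-Add1 // r0:Add1,r1:9,r2:2,r3:9,r4:6,r5:1
cycle 2: issue MUL r4<-Mul1 // r0:Add1,r1:9,r2:2,r3:9,r4:Mul1,r5:1
cycle 3: CDB Add1=-2; issue MUL r1<-Mul2 // r0:-2,r1:Mul2,r2:2,r3:9,r4:Mul1,r5:1
cycle 4: stall // r0:-2,r1:Mul2,r2:2,r3:9,r4:Mul1,r5:1
cycle 5: stall // r0:-2,r1:Mul2,r2:2,r3:9,r4:Mul1,r5:1
cycle 6: stall // r0:-2,r1:Mul2,r2:2,r3:9,r4:Mul1,r5:1
cycle 7: CDB Mul1=12; issue MUL r0<-Mul1 // r0:Mul1,r1:Mul2,r2:2,r3:9,r4:12,r5:1
cycle 8: CDB Mul2=81; issue ADD r5<-Add1 // r0:Mul1,r1:81,r2:2,r3:9,r4:12,r5:Add1
cycle 9: issue ADD r1<-Add2 // r0:Mul1,r1:Add2,r2:2,r3:9,r4:12,r5:Add1
cycle 10: CDB Add1=3 // r0:Mul1,r1:Add2,r2:2,r3:9,r4:12,r5:3
cycle 11: - // r0:Mul1,r1:Add2,r2:2,r3:9,r4:12,r5:3
cycle 12: CDB Add2=6 // r0:Mul1,r1:6,r2:2,r3:9,r4:12,r5:3
cycle 13: CDB Mul1=-162 // r0:-162,r1:6,r2:2,r3:9,r4:12,r5:3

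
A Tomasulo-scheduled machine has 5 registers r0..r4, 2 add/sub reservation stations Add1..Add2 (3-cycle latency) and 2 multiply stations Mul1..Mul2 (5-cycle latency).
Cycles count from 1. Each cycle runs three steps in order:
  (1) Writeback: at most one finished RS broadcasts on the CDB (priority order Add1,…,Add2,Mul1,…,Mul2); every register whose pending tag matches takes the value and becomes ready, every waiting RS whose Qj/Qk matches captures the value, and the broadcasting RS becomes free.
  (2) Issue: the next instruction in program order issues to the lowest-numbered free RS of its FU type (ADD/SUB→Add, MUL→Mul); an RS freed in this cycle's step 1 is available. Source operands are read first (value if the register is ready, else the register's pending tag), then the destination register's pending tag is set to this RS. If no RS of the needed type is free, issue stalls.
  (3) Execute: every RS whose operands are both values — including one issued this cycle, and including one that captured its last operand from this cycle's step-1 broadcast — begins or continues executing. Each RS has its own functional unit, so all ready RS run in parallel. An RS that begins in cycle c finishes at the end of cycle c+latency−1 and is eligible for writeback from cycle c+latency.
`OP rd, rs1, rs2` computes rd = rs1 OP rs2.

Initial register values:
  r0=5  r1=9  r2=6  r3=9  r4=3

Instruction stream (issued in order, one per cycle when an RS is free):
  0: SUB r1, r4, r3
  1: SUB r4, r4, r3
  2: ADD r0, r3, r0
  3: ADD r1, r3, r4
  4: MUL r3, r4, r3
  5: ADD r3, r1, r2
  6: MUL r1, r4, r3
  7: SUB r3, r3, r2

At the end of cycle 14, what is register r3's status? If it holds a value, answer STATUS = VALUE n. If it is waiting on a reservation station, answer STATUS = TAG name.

c1: issue SUB r1<-Add1 | r0:5,r1:Add1,r2:6,r3:9,r4:3
c2: issue SUB r4<-Add2 | r0:5,r1:Add1,r2:6,r3:9,r4:Add2
c3: stall | r0:5,r1:Add1,r2:6,r3:9,r4:Add2
c4: CDB Add1=-6; issue ADD r0<-Add1 | r0:Add1,r1:-6,r2:6,r3:9,r4:Add2
c5: CDB Add2=-6; issue ADD r1<-Add2 | r0:Add1,r1:Add2,r2:6,r3:9,r4:-6
c6: issue MUL r3<-Mul1 | r0:Add1,r1:Add2,r2:6,r3:Mul1,r4:-6
c7: CDB Add1=14; issue ADD r3<-Add1 | r0:14,r1:Add2,r2:6,r3:Add1,r4:-6
c8: CDB Add2=3; issue MUL r1<-Mul2 | r0:14,r1:Mul2,r2:6,r3:Add1,r4:-6
c9: issue SUB r3<-Add2 | r0:14,r1:Mul2,r2:6,r3:Add2,r4:-6
c10: - | r0:14,r1:Mul2,r2:6,r3:Add2,r4:-6
c11: CDB Add1=9 | r0:14,r1:Mul2,r2:6,r3:Add2,r4:-6
c12: CDB Mul1=-54 | r0:14,r1:Mul2,r2:6,r3:Add2,r4:-6
c13: - | r0:14,r1:Mul2,r2:6,r3:Add2,r4:-6
c14: CDB Add2=3 | r0:14,r1:Mul2,r2:6,r3:3,r4:-6

STATUS = VALUE 3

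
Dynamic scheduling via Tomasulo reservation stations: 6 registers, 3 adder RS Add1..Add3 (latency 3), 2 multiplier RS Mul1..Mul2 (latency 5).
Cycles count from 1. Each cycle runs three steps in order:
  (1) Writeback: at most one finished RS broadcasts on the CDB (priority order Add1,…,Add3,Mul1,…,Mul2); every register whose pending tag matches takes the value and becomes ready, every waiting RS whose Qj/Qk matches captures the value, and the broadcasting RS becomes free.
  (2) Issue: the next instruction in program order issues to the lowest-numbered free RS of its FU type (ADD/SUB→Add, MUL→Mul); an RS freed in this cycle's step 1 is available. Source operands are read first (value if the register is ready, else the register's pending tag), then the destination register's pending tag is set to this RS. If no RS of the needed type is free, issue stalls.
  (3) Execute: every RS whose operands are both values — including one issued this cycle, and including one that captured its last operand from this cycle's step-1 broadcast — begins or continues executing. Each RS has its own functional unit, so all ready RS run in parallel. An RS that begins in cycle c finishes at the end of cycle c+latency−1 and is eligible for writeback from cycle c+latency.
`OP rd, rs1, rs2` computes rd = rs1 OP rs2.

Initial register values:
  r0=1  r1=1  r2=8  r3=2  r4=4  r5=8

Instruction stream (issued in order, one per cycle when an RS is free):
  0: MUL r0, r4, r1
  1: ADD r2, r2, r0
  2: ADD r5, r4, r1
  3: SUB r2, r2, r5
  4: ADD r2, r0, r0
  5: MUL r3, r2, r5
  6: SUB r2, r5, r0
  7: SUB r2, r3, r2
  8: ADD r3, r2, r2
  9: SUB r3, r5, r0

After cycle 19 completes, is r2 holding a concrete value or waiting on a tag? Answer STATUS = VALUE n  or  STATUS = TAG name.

  c1: issue MUL r0<-Mul1  regs: r0:Mul1,r1:1,r2:8,r3:2,r4:4,r5:8
  c2: issue ADD r2<-Add1  regs: r0:Mul1,r1:1,r2:Add1,r3:2,r4:4,r5:8
  c3: issue ADD r5<-Add2  regs: r0:Mul1,r1:1,r2:Add1,r3:2,r4:4,r5:Add2
  c4: issue SUB r2<-Add3  regs: r0:Mul1,r1:1,r2:Add3,r3:2,r4:4,r5:Add2
  c5: stall  regs: r0:Mul1,r1:1,r2:Add3,r3:2,r4:4,r5:Add2
  c6: CDB Add2=5; issue ADD r2<-Add2  regs: r0:Mul1,r1:1,r2:Add2,r3:2,r4:4,r5:5
  c7: CDB Mul1=4; issue MUL r3<-Mul1  regs: r0:4,r1:1,r2:Add2,r3:Mul1,r4:4,r5:5
  c8: stall  regs: r0:4,r1:1,r2:Add2,r3:Mul1,r4:4,r5:5
  c9: stall  regs: r0:4,r1:1,r2:Add2,r3:Mul1,r4:4,r5:5
  c10: CDB Add1=12; issue SUB r2<-Add1  regs: r0:4,r1:1,r2:Add1,r3:Mul1,r4:4,r5:5
  c11: CDB Add2=8; issue SUB r2<-Add2  regs: r0:4,r1:1,r2:Add2,r3:Mul1,r4:4,r5:5
  c12: stall  regs: r0:4,r1:1,r2:Add2,r3:Mul1,r4:4,r5:5
  c13: CDB Add1=1; issue ADD r3<-Add1  regs: r0:4,r1:1,r2:Add2,r3:Add1,r4:4,r5:5
  c14: CDB Add3=7; issue SUB r3<-Add3  regs: r0:4,r1:1,r2:Add2,r3:Add3,r4:4,r5:5
  c15: -  regs: r0:4,r1:1,r2:Add2,r3:Add3,r4:4,r5:5
  c16: CDB Mul1=40  regs: r0:4,r1:1,r2:Add2,r3:Add3,r4:4,r5:5
  c17: CDB Add3=1  regs: r0:4,r1:1,r2:Add2,r3:1,r4:4,r5:5
  c18: -  regs: r0:4,r1:1,r2:Add2,r3:1,r4:4,r5:5
  c19: CDB Add2=39  regs: r0:4,r1:1,r2:39,r3:1,r4:4,r5:5

STATUS = VALUE 39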